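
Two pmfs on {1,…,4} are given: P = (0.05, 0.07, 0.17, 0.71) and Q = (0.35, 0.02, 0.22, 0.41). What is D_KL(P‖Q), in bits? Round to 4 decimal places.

D(P‖Q) = Σ p·log₂(p/q).
  0.05·log₂(0.05/0.35) = -0.14037
  0.07·log₂(0.07/0.02) = 0.12651
  0.17·log₂(0.17/0.22) = -0.06323
  0.71·log₂(0.71/0.41) = 0.56246
D(P‖Q) = 0.4854 bits.

0.4854 bits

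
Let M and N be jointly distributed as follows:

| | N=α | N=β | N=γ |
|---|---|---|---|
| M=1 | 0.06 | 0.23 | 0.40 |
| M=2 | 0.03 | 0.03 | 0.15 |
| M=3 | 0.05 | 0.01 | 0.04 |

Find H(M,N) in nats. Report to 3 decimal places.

H(M,N) = −Σ p(x,y)·ln p(x,y) over all 9 cells.
  cell (1,α): −0.06·ln0.06 = 0.1688
  cell (1,β): −0.23·ln0.23 = 0.3380
  cell (1,γ): −0.40·ln0.40 = 0.3665
  cell (2,α): −0.03·ln0.03 = 0.1052
  cell (2,β): −0.03·ln0.03 = 0.1052
  cell (2,γ): −0.15·ln0.15 = 0.2846
  cell (3,α): −0.05·ln0.05 = 0.1498
  cell (3,β): −0.01·ln0.01 = 0.0461
  cell (3,γ): −0.04·ln0.04 = 0.1288
Sum = 1.693 nats.

1.693 nats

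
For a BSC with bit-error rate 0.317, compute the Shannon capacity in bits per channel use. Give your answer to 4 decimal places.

Binary symmetric channel: C = 1 − h₂(ε) where h₂ is the binary entropy function.
h₂(0.317) = −0.317·log₂0.317 − 0.683·log₂0.683 = 0.9011.
C = 1 − 0.9011 = 0.0989 bits per channel use.

0.0989 bits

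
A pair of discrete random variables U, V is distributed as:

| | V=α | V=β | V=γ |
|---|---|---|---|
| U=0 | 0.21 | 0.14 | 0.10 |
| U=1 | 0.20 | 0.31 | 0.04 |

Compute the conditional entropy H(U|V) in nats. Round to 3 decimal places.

Marginals: p(U) = (0.4500, 0.5500), p(V) = (0.4100, 0.4500, 0.1400).
H(U|V) = Σ p(V) · H(U|V=·).
  V=α: p=0.4100, H(U|V=α) = 0.6928
  V=β: p=0.4500, H(U|V=β) = 0.6200
  V=γ: p=0.1400, H(U|V=γ) = 0.5983
Weighted sum = 0.647 nats.

0.647 nats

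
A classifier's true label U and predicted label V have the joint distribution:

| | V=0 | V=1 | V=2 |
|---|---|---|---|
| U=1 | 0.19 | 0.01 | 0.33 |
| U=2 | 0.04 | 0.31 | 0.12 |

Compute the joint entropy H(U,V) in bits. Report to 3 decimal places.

2.126 bits

H(U,V) = −Σ p(x,y)·log₂ p(x,y) over all 6 cells.
  cell (1,0): −0.19·log₂0.19 = 0.4552
  cell (1,1): −0.01·log₂0.01 = 0.0664
  cell (1,2): −0.33·log₂0.33 = 0.5278
  cell (2,0): −0.04·log₂0.04 = 0.1858
  cell (2,1): −0.31·log₂0.31 = 0.5238
  cell (2,2): −0.12·log₂0.12 = 0.3671
Sum = 2.126 bits.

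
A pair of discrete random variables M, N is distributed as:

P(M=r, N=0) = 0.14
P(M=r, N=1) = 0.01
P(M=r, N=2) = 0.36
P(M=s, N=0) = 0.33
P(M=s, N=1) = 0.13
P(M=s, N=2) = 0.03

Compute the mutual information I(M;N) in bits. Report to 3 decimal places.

0.382 bits

Marginals: p(M) = (0.5100, 0.4900), p(N) = (0.4700, 0.1400, 0.3900).
I(M;N) = H(M) + H(N) − H(M,N).
H(M) = 0.9997, H(N) = 1.4389, H(M,N) = 2.0564.
I(M;N) = 0.9997 + 1.4389 − 2.0564 = 0.382 bits.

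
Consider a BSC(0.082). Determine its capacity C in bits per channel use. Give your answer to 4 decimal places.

0.5908 bits

Binary symmetric channel: C = 1 − h₂(ε) where h₂ is the binary entropy function.
h₂(0.082) = −0.082·log₂0.082 − 0.918·log₂0.918 = 0.4092.
C = 1 − 0.4092 = 0.5908 bits per channel use.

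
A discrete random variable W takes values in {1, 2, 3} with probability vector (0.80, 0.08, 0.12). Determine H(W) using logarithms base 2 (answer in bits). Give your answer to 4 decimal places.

H(W) = −Σ p·log₂ p.
  −(0.80)·log₂(0.80) = 0.25754
  −(0.08)·log₂(0.08) = 0.29151
  −(0.12)·log₂(0.12) = 0.36707
Sum: 0.25754 + 0.29151 + 0.36707 = 0.9161 bits.

0.9161 bits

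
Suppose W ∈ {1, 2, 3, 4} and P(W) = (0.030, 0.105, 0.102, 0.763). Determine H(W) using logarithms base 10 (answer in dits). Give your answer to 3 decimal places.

H(W) = −Σ p·log₁₀ p.
  −(0.030)·log₁₀(0.030) = 0.0457
  −(0.105)·log₁₀(0.105) = 0.1028
  −(0.102)·log₁₀(0.102) = 0.1011
  −(0.763)·log₁₀(0.763) = 0.0896
Sum: 0.0457 + 0.1028 + 0.1011 + 0.0896 = 0.339 dits.

0.339 dits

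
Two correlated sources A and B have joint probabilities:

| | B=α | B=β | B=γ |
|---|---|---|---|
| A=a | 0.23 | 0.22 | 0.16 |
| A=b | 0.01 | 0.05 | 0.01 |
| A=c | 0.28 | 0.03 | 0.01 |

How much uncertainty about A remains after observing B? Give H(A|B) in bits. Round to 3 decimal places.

1.016 bits

Marginals: p(A) = (0.6100, 0.0700, 0.3200), p(B) = (0.5200, 0.3000, 0.1800).
H(A|B) = Σ p(B) · H(A|B=·).
  B=α: p=0.5200, H(A|B=α) = 1.1111
  B=β: p=0.3000, H(A|B=β) = 1.0912
  B=γ: p=0.1800, H(A|B=γ) = 0.6144
Weighted sum = 1.016 bits.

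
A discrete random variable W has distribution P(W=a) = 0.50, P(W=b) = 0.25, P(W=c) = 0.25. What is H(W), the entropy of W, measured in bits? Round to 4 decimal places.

H(W) = −Σ p·log₂ p.
  −(0.50)·log₂(0.50) = 0.50000
  −(0.25)·log₂(0.25) = 0.50000
  −(0.25)·log₂(0.25) = 0.50000
Sum: 0.50000 + 0.50000 + 0.50000 = 1.5000 bits.

1.5000 bits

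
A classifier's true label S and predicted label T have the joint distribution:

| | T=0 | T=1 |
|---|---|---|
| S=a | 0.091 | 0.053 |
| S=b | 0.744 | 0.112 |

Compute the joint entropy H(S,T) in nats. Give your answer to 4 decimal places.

H(S,T) = −Σ p(x,y)·ln p(x,y) over all 4 cells.
  cell (a,0): −0.091·ln0.091 = 0.21812
  cell (a,1): −0.053·ln0.053 = 0.15569
  cell (b,0): −0.744·ln0.744 = 0.22001
  cell (b,1): −0.112·ln0.112 = 0.24520
Sum = 0.8390 nats.

0.8390 nats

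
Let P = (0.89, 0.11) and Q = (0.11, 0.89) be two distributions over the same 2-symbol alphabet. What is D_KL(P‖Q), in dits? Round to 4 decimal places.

D(P‖Q) = Σ p·log₁₀(p/q).
  0.89·log₁₀(0.89/0.11) = 0.80812
  0.11·log₁₀(0.11/0.89) = -0.09988
D(P‖Q) = 0.7082 dits.

0.7082 dits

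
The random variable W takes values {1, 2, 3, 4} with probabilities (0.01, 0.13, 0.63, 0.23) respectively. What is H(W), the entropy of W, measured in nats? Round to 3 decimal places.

H(W) = −Σ p·ln p.
  −(0.01)·ln(0.01) = 0.0461
  −(0.13)·ln(0.13) = 0.2652
  −(0.63)·ln(0.63) = 0.2911
  −(0.23)·ln(0.23) = 0.3380
Sum: 0.0461 + 0.2652 + 0.2911 + 0.3380 = 0.940 nats.

0.940 nats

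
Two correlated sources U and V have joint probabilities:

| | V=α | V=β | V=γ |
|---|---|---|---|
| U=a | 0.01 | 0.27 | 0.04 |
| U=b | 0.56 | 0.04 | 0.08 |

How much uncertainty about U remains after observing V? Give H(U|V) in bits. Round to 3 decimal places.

Marginals: p(U) = (0.3200, 0.6800), p(V) = (0.5700, 0.3100, 0.1200).
H(U|V) = Σ p(V) · H(U|V=·).
  V=α: p=0.5700, H(U|V=α) = 0.1274
  V=β: p=0.3100, H(U|V=β) = 0.5548
  V=γ: p=0.1200, H(U|V=γ) = 0.9183
Weighted sum = 0.355 bits.

0.355 bits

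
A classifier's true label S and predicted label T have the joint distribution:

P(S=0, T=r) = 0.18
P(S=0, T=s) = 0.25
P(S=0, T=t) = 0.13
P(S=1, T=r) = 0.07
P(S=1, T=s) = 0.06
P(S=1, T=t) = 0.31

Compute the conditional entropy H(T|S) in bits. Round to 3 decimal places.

1.374 bits

Marginals: p(S) = (0.5600, 0.4400), p(T) = (0.2500, 0.3100, 0.4400).
H(T|S) = Σ p(S) · H(T|S=·).
  S=0: p=0.5600, H(T|S=0) = 1.5348
  S=1: p=0.4400, H(T|S=1) = 1.1699
Weighted sum = 1.374 bits.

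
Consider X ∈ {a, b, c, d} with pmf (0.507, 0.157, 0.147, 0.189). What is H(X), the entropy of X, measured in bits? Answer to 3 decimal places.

1.777 bits

H(X) = −Σ p·log₂ p.
  −(0.507)·log₂(0.507) = 0.4968
  −(0.157)·log₂(0.157) = 0.4194
  −(0.147)·log₂(0.147) = 0.4066
  −(0.189)·log₂(0.189) = 0.4543
Sum: 0.4968 + 0.4194 + 0.4066 + 0.4543 = 1.777 bits.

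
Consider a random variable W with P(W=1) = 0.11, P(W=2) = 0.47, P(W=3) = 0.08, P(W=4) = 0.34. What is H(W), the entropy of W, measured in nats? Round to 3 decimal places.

1.167 nats

H(W) = −Σ p·ln p.
  −(0.11)·ln(0.11) = 0.2428
  −(0.47)·ln(0.47) = 0.3549
  −(0.08)·ln(0.08) = 0.2021
  −(0.34)·ln(0.34) = 0.3668
Sum: 0.2428 + 0.3549 + 0.2021 + 0.3668 = 1.167 nats.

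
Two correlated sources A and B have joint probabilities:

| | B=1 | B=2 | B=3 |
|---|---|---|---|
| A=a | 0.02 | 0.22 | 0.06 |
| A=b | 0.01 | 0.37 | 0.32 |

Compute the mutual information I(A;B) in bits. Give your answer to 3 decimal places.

Marginals: p(A) = (0.3000, 0.7000), p(B) = (0.0300, 0.5900, 0.3800).
I(A;B) = Σ p(x,y)·log₂[p(x,y)/(p(x)p(y))].
  (a,1): 0.02·log₂(2.2222) = 0.0230
  (a,2): 0.22·log₂(1.2429) = 0.0690
  (a,3): 0.06·log₂(0.5263) = -0.0556
  (b,1): 0.01·log₂(0.4762) = -0.0107
  (b,2): 0.37·log₂(0.8959) = -0.0587
  (b,3): 0.32·log₂(1.2030) = 0.0853
Sum = 0.052 bits.

0.052 bits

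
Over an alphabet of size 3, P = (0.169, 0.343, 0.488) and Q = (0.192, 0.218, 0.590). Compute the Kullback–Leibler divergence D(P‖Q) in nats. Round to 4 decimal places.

D(P‖Q) = Σ p·ln(p/q).
  0.169·ln(0.169/0.192) = -0.02156
  0.343·ln(0.343/0.218) = 0.15546
  0.488·ln(0.488/0.590) = -0.09263
D(P‖Q) = 0.0413 nats.

0.0413 nats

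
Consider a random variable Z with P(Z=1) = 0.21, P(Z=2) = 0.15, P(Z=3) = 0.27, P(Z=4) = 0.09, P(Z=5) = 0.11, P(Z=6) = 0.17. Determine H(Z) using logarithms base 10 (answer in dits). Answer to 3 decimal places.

H(Z) = −Σ p·log₁₀ p.
  −(0.21)·log₁₀(0.21) = 0.1423
  −(0.15)·log₁₀(0.15) = 0.1236
  −(0.27)·log₁₀(0.27) = 0.1535
  −(0.09)·log₁₀(0.09) = 0.0941
  −(0.11)·log₁₀(0.11) = 0.1054
  −(0.17)·log₁₀(0.17) = 0.1308
Sum: 0.1423 + 0.1236 + 0.1535 + 0.0941 + 0.1054 + 0.1308 = 0.750 dits.

0.750 dits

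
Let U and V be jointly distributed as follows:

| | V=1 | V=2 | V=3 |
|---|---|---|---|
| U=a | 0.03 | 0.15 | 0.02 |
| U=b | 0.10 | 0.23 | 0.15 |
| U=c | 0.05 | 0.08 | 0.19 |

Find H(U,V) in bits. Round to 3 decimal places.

H(U,V) = −Σ p(x,y)·log₂ p(x,y) over all 9 cells.
  cell (a,1): −0.03·log₂0.03 = 0.1518
  cell (a,2): −0.15·log₂0.15 = 0.4105
  cell (a,3): −0.02·log₂0.02 = 0.1129
  cell (b,1): −0.10·log₂0.10 = 0.3322
  cell (b,2): −0.23·log₂0.23 = 0.4877
  cell (b,3): −0.15·log₂0.15 = 0.4105
  cell (c,1): −0.05·log₂0.05 = 0.2161
  cell (c,2): −0.08·log₂0.08 = 0.2915
  cell (c,3): −0.19·log₂0.19 = 0.4552
Sum = 2.868 bits.

2.868 bits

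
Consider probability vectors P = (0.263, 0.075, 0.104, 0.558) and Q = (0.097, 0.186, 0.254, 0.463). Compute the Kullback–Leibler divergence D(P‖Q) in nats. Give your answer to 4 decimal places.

0.2055 nats

D(P‖Q) = Σ p·ln(p/q).
  0.263·ln(0.263/0.097) = 0.26233
  0.075·ln(0.075/0.186) = -0.06812
  0.104·ln(0.104/0.254) = -0.09287
  0.558·ln(0.558/0.463) = 0.10414
D(P‖Q) = 0.2055 nats.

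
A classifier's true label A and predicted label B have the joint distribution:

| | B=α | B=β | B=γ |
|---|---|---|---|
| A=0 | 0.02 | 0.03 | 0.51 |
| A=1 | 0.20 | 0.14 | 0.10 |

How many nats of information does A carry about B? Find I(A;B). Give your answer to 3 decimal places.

Marginals: p(A) = (0.5600, 0.4400), p(B) = (0.2200, 0.1700, 0.6100).
I(A;B) = Σ p(x,y)·ln[p(x,y)/(p(x)p(y))].
  (0,α): 0.02·ln(0.1623) = -0.0364
  (0,β): 0.03·ln(0.3151) = -0.0346
  (0,γ): 0.51·ln(1.4930) = 0.2044
  (1,α): 0.20·ln(2.0661) = 0.1451
  (1,β): 0.14·ln(1.8717) = 0.0878
  (1,γ): 0.10·ln(0.3726) = -0.0987
Sum = 0.268 nats.

0.268 nats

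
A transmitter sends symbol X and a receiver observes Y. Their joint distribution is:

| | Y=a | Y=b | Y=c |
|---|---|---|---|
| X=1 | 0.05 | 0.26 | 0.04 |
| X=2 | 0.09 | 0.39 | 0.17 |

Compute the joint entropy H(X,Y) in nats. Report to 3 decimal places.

1.514 nats

H(X,Y) = −Σ p(x,y)·ln p(x,y) over all 6 cells.
  cell (1,a): −0.05·ln0.05 = 0.1498
  cell (1,b): −0.26·ln0.26 = 0.3502
  cell (1,c): −0.04·ln0.04 = 0.1288
  cell (2,a): −0.09·ln0.09 = 0.2167
  cell (2,b): −0.39·ln0.39 = 0.3672
  cell (2,c): −0.17·ln0.17 = 0.3012
Sum = 1.514 nats.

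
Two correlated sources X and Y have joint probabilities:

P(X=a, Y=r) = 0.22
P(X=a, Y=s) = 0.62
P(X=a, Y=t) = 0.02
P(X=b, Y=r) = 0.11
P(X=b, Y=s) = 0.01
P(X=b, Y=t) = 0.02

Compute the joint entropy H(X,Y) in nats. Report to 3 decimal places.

H(X,Y) = −Σ p(x,y)·ln p(x,y) over all 6 cells.
  cell (a,r): −0.22·ln0.22 = 0.3331
  cell (a,s): −0.62·ln0.62 = 0.2964
  cell (a,t): −0.02·ln0.02 = 0.0782
  cell (b,r): −0.11·ln0.11 = 0.2428
  cell (b,s): −0.01·ln0.01 = 0.0461
  cell (b,t): −0.02·ln0.02 = 0.0782
Sum = 1.075 nats.

1.075 nats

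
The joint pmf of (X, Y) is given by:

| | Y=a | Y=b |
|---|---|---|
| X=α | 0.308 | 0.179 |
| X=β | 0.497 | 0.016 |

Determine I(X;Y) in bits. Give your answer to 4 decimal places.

0.1470 bits

Marginals: p(X) = (0.4870, 0.5130), p(Y) = (0.8050, 0.1950).
I(X;Y) = H(X) + H(Y) − H(X,Y).
H(X) = 0.9995, H(Y) = 0.7118, H(X,Y) = 1.5643.
I(X;Y) = 0.9995 + 0.7118 − 1.5643 = 0.1470 bits.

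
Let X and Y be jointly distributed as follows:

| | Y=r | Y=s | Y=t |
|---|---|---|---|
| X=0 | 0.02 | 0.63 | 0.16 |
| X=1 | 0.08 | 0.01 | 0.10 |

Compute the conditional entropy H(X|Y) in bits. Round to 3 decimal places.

0.396 bits

Chain rule: H(X|Y) = H(X,Y) − H(Y).
Marginals: p(X) = (0.8100, 0.1900), p(Y) = (0.1000, 0.6400, 0.2600).
H(X,Y) = 1.6460 bits; H(Y) = 1.2495 bits.
H(X|Y) = 1.6460 − 1.2495 = 0.396 bits.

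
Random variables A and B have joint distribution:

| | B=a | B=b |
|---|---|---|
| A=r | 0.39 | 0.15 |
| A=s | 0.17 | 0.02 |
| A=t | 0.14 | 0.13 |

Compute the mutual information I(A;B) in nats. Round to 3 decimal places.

0.041 nats

Marginals: p(A) = (0.5400, 0.1900, 0.2700), p(B) = (0.7000, 0.3000).
I(A;B) = H(A) + H(B) − H(A,B).
H(A) = 1.0018, H(B) = 0.6109, H(A,B) = 1.5718.
I(A;B) = 1.0018 + 0.6109 − 1.5718 = 0.041 nats.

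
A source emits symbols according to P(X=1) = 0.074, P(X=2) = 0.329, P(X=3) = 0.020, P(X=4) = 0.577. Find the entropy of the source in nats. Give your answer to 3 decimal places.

H(X) = −Σ p·ln p.
  −(0.074)·ln(0.074) = 0.1927
  −(0.329)·ln(0.329) = 0.3657
  −(0.020)·ln(0.020) = 0.0782
  −(0.577)·ln(0.577) = 0.3173
Sum: 0.1927 + 0.3657 + 0.0782 + 0.3173 = 0.954 nats.

0.954 nats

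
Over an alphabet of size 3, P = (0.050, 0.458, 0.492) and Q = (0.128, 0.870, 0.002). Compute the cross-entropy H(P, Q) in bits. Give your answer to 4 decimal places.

4.6515 bits

H(P,Q) = −Σ p·log₂ q.
  −0.050·log₂(0.128) = 0.14829
  −0.458·log₂(0.870) = 0.09202
  −0.492·log₂(0.002) = 4.41117
H(P,Q) = 4.6515 bits.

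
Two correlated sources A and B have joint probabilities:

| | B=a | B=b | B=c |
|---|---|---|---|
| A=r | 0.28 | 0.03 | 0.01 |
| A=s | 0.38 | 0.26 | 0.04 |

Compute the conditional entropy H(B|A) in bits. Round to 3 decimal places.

Marginals: p(A) = (0.3200, 0.6800), p(B) = (0.6600, 0.2900, 0.0500).
H(B|A) = Σ p(A) · H(B|A=·).
  A=r: p=0.3200, H(B|A=r) = 0.6450
  A=s: p=0.6800, H(B|A=s) = 1.2399
Weighted sum = 1.050 bits.

1.050 bits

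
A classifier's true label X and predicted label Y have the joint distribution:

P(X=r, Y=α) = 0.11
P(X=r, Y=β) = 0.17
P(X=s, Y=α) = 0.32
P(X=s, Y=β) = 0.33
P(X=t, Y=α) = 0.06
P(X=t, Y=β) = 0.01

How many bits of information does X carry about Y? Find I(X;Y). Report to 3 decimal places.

Marginals: p(X) = (0.2800, 0.6500, 0.0700), p(Y) = (0.4900, 0.5100).
I(X;Y) = Σ p(x,y)·log₂[p(x,y)/(p(x)p(y))].
  (r,α): 0.11·log₂(0.8017) = -0.0351
  (r,β): 0.17·log₂(1.1905) = 0.0428
  (s,α): 0.32·log₂(1.0047) = 0.0022
  (s,β): 0.33·log₂(0.9955) = -0.0022
  (t,α): 0.06·log₂(1.7493) = 0.0484
  (t,β): 0.01·log₂(0.2801) = -0.0184
Sum = 0.038 bits.

0.038 bits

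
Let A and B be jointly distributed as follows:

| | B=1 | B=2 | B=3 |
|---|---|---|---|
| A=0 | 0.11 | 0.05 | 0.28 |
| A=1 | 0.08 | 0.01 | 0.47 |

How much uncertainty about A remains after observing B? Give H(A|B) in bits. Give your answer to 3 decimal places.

Chain rule: H(A|B) = H(A,B) − H(B).
Marginals: p(A) = (0.4400, 0.5600), p(B) = (0.1900, 0.0600, 0.7500).
H(A,B) = 1.9505 bits; H(B) = 1.0100 bits.
H(A|B) = 1.9505 − 1.0100 = 0.940 bits.

0.940 bits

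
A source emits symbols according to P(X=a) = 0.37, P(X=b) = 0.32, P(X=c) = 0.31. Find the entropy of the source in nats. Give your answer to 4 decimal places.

H(X) = −Σ p·ln p.
  −(0.37)·ln(0.37) = 0.36787
  −(0.32)·ln(0.32) = 0.36462
  −(0.31)·ln(0.31) = 0.36307
Sum: 0.36787 + 0.36462 + 0.36307 = 1.0956 nats.

1.0956 nats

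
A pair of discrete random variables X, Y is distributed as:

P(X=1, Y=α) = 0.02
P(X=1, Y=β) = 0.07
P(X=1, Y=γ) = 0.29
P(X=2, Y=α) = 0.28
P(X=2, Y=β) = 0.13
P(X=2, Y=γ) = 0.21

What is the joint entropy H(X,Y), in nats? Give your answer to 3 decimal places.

1.573 nats

H(X,Y) = −Σ p(x,y)·ln p(x,y) over all 6 cells.
  cell (1,α): −0.02·ln0.02 = 0.0782
  cell (1,β): −0.07·ln0.07 = 0.1861
  cell (1,γ): −0.29·ln0.29 = 0.3590
  cell (2,α): −0.28·ln0.28 = 0.3564
  cell (2,β): −0.13·ln0.13 = 0.2652
  cell (2,γ): −0.21·ln0.21 = 0.3277
Sum = 1.573 nats.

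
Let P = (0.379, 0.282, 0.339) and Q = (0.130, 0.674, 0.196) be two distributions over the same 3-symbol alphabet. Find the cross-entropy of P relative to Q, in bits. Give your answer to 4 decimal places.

2.0731 bits

H(P,Q) = −Σ p·log₂ q.
  −0.379·log₂(0.130) = 1.11555
  −0.282·log₂(0.674) = 0.16051
  −0.339·log₂(0.196) = 0.79701
H(P,Q) = 2.0731 bits.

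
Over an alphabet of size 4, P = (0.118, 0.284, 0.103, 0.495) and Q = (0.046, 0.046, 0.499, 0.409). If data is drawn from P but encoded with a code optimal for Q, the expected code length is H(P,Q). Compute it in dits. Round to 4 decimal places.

H(P,Q) = −Σ p·log₁₀ q.
  −0.118·log₁₀(0.046) = 0.15779
  −0.284·log₁₀(0.046) = 0.37978
  −0.103·log₁₀(0.499) = 0.03110
  −0.495·log₁₀(0.409) = 0.19220
H(P,Q) = 0.7609 dits.

0.7609 dits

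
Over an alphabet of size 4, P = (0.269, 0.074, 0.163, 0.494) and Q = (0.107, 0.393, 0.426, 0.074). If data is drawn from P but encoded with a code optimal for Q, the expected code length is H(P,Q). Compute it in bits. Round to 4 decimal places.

H(P,Q) = −Σ p·log₂ q.
  −0.269·log₂(0.107) = 0.86734
  −0.074·log₂(0.393) = 0.09971
  −0.163·log₂(0.426) = 0.20067
  −0.494·log₂(0.074) = 1.85563
H(P,Q) = 3.0233 bits.

3.0233 bits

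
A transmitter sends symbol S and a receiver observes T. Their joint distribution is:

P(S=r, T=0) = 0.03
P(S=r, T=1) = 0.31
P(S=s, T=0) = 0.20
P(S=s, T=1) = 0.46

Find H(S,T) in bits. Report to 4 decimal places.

H(S,T) = −Σ p(x,y)·log₂ p(x,y) over all 4 cells.
  cell (r,0): −0.03·log₂0.03 = 0.15177
  cell (r,1): −0.31·log₂0.31 = 0.52379
  cell (s,0): −0.20·log₂0.20 = 0.46439
  cell (s,1): −0.46·log₂0.46 = 0.51534
Sum = 1.6553 bits.

1.6553 bits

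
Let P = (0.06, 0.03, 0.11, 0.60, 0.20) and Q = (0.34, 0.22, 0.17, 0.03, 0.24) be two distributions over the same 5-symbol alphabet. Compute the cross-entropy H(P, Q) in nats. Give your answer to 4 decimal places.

H(P,Q) = −Σ p·ln q.
  −0.06·ln(0.34) = 0.06473
  −0.03·ln(0.22) = 0.04542
  −0.11·ln(0.17) = 0.19492
  −0.60·ln(0.03) = 2.10393
  −0.20·ln(0.24) = 0.28542
H(P,Q) = 2.6944 nats.

2.6944 nats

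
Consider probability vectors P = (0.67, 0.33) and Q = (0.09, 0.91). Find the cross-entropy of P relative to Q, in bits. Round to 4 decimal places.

H(P,Q) = −Σ p·log₂ q.
  −0.67·log₂(0.09) = 2.32753
  −0.33·log₂(0.91) = 0.04490
H(P,Q) = 2.3724 bits.

2.3724 bits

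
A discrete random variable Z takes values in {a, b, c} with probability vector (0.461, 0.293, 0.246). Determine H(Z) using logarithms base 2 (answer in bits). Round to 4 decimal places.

1.5316 bits

H(Z) = −Σ p·log₂ p.
  −(0.461)·log₂(0.461) = 0.51501
  −(0.293)·log₂(0.293) = 0.51891
  −(0.246)·log₂(0.246) = 0.49772
Sum: 0.51501 + 0.51891 + 0.49772 = 1.5316 bits.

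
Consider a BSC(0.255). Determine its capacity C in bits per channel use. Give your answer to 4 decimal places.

0.1809 bits

Binary symmetric channel: C = 1 − h₂(ε) where h₂ is the binary entropy function.
h₂(0.255) = −0.255·log₂0.255 − 0.745·log₂0.745 = 0.8191.
C = 1 − 0.8191 = 0.1809 bits per channel use.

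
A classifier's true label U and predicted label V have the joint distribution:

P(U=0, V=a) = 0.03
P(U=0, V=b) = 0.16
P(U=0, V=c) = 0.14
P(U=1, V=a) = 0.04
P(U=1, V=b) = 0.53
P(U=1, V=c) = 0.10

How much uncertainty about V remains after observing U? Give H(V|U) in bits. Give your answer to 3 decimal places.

1.060 bits

Chain rule: H(V|U) = H(U,V) − H(U).
Marginals: p(U) = (0.3300, 0.6700), p(V) = (0.0700, 0.6900, 0.2400).
H(U,V) = 1.9753 bits; H(U) = 0.9149 bits.
H(V|U) = 1.9753 − 0.9149 = 1.060 bits.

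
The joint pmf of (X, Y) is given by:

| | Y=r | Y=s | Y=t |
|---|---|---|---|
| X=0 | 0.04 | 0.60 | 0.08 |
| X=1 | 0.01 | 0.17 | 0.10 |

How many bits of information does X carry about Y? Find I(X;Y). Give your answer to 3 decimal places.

Marginals: p(X) = (0.7200, 0.2800), p(Y) = (0.0500, 0.7700, 0.1800).
I(X;Y) = H(X) + H(Y) − H(X,Y).
H(X) = 0.8555, H(Y) = 0.9517, H(X,Y) = 1.7527.
I(X;Y) = 0.8555 + 0.9517 − 1.7527 = 0.055 bits.

0.055 bits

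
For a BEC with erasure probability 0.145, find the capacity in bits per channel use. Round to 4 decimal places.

0.8550 bits

Binary erasure channel: capacity C = 1 − ε.
C = 1 − 0.145 = 0.8550 bits per channel use.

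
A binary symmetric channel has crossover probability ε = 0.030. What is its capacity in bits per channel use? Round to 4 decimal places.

Binary symmetric channel: C = 1 − h₂(ε) where h₂ is the binary entropy function.
h₂(0.030) = −0.030·log₂0.030 − 0.970·log₂0.970 = 0.1944.
C = 1 − 0.1944 = 0.8056 bits per channel use.

0.8056 bits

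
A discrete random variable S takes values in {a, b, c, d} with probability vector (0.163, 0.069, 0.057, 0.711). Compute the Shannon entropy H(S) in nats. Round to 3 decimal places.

0.886 nats

H(S) = −Σ p·ln p.
  −(0.163)·ln(0.163) = 0.2957
  −(0.069)·ln(0.069) = 0.1845
  −(0.057)·ln(0.057) = 0.1633
  −(0.711)·ln(0.711) = 0.2425
Sum: 0.2957 + 0.1845 + 0.1633 + 0.2425 = 0.886 nats.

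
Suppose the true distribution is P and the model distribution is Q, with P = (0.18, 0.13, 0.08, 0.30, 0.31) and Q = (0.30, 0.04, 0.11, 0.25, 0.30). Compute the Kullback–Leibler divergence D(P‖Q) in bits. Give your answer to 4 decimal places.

D(P‖Q) = Σ p·log₂(p/q).
  0.18·log₂(0.18/0.30) = -0.13265
  0.13·log₂(0.13/0.04) = 0.22106
  0.08·log₂(0.08/0.11) = -0.03675
  0.30·log₂(0.30/0.25) = 0.07891
  0.31·log₂(0.31/0.30) = 0.01466
D(P‖Q) = 0.1452 bits.

0.1452 bits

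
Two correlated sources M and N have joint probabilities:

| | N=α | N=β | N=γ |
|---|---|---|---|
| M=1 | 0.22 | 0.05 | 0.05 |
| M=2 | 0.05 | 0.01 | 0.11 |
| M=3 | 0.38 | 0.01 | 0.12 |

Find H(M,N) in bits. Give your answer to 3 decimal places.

H(M,N) = −Σ p(x,y)·log₂ p(x,y) over all 9 cells.
  cell (1,α): −0.22·log₂0.22 = 0.4806
  cell (1,β): −0.05·log₂0.05 = 0.2161
  cell (1,γ): −0.05·log₂0.05 = 0.2161
  cell (2,α): −0.05·log₂0.05 = 0.2161
  cell (2,β): −0.01·log₂0.01 = 0.0664
  cell (2,γ): −0.11·log₂0.11 = 0.3503
  cell (3,α): −0.38·log₂0.38 = 0.5305
  cell (3,β): −0.01·log₂0.01 = 0.0664
  cell (3,γ): −0.12·log₂0.12 = 0.3671
Sum = 2.510 bits.

2.510 bits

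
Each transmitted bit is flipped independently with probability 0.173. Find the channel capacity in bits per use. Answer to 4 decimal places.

Binary symmetric channel: C = 1 − h₂(ε) where h₂ is the binary entropy function.
h₂(0.173) = −0.173·log₂0.173 − 0.827·log₂0.827 = 0.6645.
C = 1 − 0.6645 = 0.3355 bits per channel use.

0.3355 bits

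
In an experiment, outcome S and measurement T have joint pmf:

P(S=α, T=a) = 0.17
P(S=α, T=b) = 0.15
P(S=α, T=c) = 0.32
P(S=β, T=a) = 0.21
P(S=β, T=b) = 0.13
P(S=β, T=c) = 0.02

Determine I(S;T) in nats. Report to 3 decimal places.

0.123 nats

Marginals: p(S) = (0.6400, 0.3600), p(T) = (0.3800, 0.2800, 0.3400).
I(S;T) = Σ p(x,y)·ln[p(x,y)/(p(x)p(y))].
  (α,a): 0.17·ln(0.6990) = -0.0609
  (α,b): 0.15·ln(0.8371) = -0.0267
  (α,c): 0.32·ln(1.4706) = 0.1234
  (β,a): 0.21·ln(1.5351) = 0.0900
  (β,b): 0.13·ln(1.2897) = 0.0331
  (β,c): 0.02·ln(0.1634) = -0.0362
Sum = 0.123 nats.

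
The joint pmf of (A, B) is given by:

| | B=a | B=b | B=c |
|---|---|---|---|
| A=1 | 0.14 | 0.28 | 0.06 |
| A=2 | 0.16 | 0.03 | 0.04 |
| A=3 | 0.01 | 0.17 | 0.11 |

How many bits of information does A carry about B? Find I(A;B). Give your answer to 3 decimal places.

Marginals: p(A) = (0.4800, 0.2300, 0.2900), p(B) = (0.3100, 0.4800, 0.2100).
I(A;B) = H(A) + H(B) − H(A,B).
H(A) = 1.5138, H(B) = 1.5049, H(A,B) = 2.7667.
I(A;B) = 1.5138 + 1.5049 − 2.7667 = 0.252 bits.

0.252 bits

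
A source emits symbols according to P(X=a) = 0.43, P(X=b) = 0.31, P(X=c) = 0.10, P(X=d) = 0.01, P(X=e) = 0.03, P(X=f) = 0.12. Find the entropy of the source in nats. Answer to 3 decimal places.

1.362 nats

H(X) = −Σ p·ln p.
  −(0.43)·ln(0.43) = 0.3629
  −(0.31)·ln(0.31) = 0.3631
  −(0.10)·ln(0.10) = 0.2303
  −(0.01)·ln(0.01) = 0.0461
  −(0.03)·ln(0.03) = 0.1052
  −(0.12)·ln(0.12) = 0.2544
Sum: 0.3629 + 0.3631 + 0.2303 + 0.0461 + 0.1052 + 0.2544 = 1.362 nats.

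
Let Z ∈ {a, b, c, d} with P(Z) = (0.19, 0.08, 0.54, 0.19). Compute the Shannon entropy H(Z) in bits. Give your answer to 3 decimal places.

H(Z) = −Σ p·log₂ p.
  −(0.19)·log₂(0.19) = 0.4552
  −(0.08)·log₂(0.08) = 0.2915
  −(0.54)·log₂(0.54) = 0.4800
  −(0.19)·log₂(0.19) = 0.4552
Sum: 0.4552 + 0.2915 + 0.4800 + 0.4552 = 1.682 bits.

1.682 bits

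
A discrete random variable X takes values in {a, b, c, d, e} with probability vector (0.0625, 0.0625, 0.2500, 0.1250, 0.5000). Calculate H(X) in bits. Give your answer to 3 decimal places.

1.875 bits

H(X) = −Σ p·log₂ p.
  −(0.0625)·log₂(0.0625) = 0.2500
  −(0.0625)·log₂(0.0625) = 0.2500
  −(0.2500)·log₂(0.2500) = 0.5000
  −(0.1250)·log₂(0.1250) = 0.3750
  −(0.5000)·log₂(0.5000) = 0.5000
Sum: 0.2500 + 0.2500 + 0.5000 + 0.3750 + 0.5000 = 1.875 bits.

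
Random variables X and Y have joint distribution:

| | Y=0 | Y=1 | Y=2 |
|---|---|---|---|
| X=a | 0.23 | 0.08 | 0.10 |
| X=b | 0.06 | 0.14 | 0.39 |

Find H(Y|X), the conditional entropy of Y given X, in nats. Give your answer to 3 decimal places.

0.905 nats

Marginals: p(X) = (0.4100, 0.5900), p(Y) = (0.2900, 0.2200, 0.4900).
H(Y|X) = Σ p(X) · H(Y|X=·).
  X=a: p=0.4100, H(Y|X=a) = 0.9873
  X=b: p=0.5900, H(Y|X=b) = 0.8474
Weighted sum = 0.905 nats.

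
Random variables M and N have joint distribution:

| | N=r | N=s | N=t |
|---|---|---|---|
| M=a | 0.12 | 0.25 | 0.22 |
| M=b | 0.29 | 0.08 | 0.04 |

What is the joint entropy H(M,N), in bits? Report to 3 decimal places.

H(M,N) = −Σ p(x,y)·log₂ p(x,y) over all 6 cells.
  cell (a,r): −0.12·log₂0.12 = 0.3671
  cell (a,s): −0.25·log₂0.25 = 0.5000
  cell (a,t): −0.22·log₂0.22 = 0.4806
  cell (b,r): −0.29·log₂0.29 = 0.5179
  cell (b,s): −0.08·log₂0.08 = 0.2915
  cell (b,t): −0.04·log₂0.04 = 0.1858
Sum = 2.343 bits.

2.343 bits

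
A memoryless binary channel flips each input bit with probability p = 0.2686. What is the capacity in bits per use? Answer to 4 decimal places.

Binary symmetric channel: C = 1 − h₂(ε) where h₂ is the binary entropy function.
h₂(0.2686) = −0.2686·log₂0.2686 − 0.7314·log₂0.7314 = 0.8394.
C = 1 − 0.8394 = 0.1606 bits per channel use.

0.1606 bits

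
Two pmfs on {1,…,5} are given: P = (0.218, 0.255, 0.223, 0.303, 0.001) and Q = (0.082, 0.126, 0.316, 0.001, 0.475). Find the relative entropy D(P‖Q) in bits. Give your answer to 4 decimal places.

D(P‖Q) = Σ p·log₂(p/q).
  0.218·log₂(0.218/0.082) = 0.30752
  0.255·log₂(0.255/0.126) = 0.25935
  0.223·log₂(0.223/0.316) = -0.11214
  0.303·log₂(0.303/0.001) = 2.49768
  0.001·log₂(0.001/0.475) = -0.00889
D(P‖Q) = 2.9435 bits.

2.9435 bits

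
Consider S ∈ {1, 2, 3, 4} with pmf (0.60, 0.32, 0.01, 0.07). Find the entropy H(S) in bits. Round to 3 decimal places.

H(S) = −Σ p·log₂ p.
  −(0.60)·log₂(0.60) = 0.4422
  −(0.32)·log₂(0.32) = 0.5260
  −(0.01)·log₂(0.01) = 0.0664
  −(0.07)·log₂(0.07) = 0.2686
Sum: 0.4422 + 0.5260 + 0.0664 + 0.2686 = 1.303 bits.

1.303 bits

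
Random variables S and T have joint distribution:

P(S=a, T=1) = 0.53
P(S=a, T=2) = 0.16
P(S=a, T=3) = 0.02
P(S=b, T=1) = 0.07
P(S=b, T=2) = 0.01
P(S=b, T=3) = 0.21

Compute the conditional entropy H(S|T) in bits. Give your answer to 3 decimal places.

Chain rule: H(S|T) = H(S,T) − H(T).
Marginals: p(S) = (0.7100, 0.2900), p(T) = (0.6000, 0.1700, 0.2300).
H(S,T) = 1.8292 bits; H(T) = 1.3644 bits.
H(S|T) = 1.8292 − 1.3644 = 0.465 bits.

0.465 bits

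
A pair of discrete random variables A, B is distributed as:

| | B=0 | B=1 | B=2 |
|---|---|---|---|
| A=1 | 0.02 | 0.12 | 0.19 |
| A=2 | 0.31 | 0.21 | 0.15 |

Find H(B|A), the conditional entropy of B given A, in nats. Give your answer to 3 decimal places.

Chain rule: H(B|A) = H(A,B) − H(A).
Marginals: p(A) = (0.3300, 0.6700), p(B) = (0.3300, 0.3300, 0.3400).
H(A,B) = 1.6236 nats; H(A) = 0.6342 nats.
H(B|A) = 1.6236 − 0.6342 = 0.989 nats.

0.989 nats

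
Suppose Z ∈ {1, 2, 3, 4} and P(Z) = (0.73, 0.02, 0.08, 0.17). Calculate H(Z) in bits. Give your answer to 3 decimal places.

1.170 bits

H(Z) = −Σ p·log₂ p.
  −(0.73)·log₂(0.73) = 0.3314
  −(0.02)·log₂(0.02) = 0.1129
  −(0.08)·log₂(0.08) = 0.2915
  −(0.17)·log₂(0.17) = 0.4346
Sum: 0.3314 + 0.1129 + 0.2915 + 0.4346 = 1.170 bits.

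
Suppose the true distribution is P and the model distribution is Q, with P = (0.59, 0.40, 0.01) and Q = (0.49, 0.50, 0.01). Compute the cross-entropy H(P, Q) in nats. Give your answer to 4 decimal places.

0.7442 nats

H(P,Q) = −Σ p·ln q.
  −0.59·ln(0.49) = 0.42088
  −0.40·ln(0.50) = 0.27726
  −0.01·ln(0.01) = 0.04605
H(P,Q) = 0.7442 nats.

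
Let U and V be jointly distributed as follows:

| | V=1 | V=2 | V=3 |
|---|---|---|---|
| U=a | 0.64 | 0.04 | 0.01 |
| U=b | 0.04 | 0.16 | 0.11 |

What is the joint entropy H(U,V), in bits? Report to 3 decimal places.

H(U,V) = −Σ p(x,y)·log₂ p(x,y) over all 6 cells.
  cell (a,1): −0.64·log₂0.64 = 0.4121
  cell (a,2): −0.04·log₂0.04 = 0.1858
  cell (a,3): −0.01·log₂0.01 = 0.0664
  cell (b,1): −0.04·log₂0.04 = 0.1858
  cell (b,2): −0.16·log₂0.16 = 0.4230
  cell (b,3): −0.11·log₂0.11 = 0.3503
Sum = 1.623 bits.

1.623 bits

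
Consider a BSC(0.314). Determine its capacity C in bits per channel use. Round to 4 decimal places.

Binary symmetric channel: C = 1 − h₂(ε) where h₂ is the binary entropy function.
h₂(0.314) = −0.314·log₂0.314 − 0.686·log₂0.686 = 0.8977.
C = 1 − 0.8977 = 0.1023 bits per channel use.

0.1023 bits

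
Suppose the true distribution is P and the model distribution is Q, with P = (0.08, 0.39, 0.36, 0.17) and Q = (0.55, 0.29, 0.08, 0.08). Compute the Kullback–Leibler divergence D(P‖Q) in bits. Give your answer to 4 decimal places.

0.9102 bits

D(P‖Q) = Σ p·log₂(p/q).
  0.08·log₂(0.08/0.55) = -0.22251
  0.39·log₂(0.39/0.29) = 0.16669
  0.36·log₂(0.36/0.08) = 0.78117
  0.17·log₂(0.17/0.08) = 0.18487
D(P‖Q) = 0.9102 bits.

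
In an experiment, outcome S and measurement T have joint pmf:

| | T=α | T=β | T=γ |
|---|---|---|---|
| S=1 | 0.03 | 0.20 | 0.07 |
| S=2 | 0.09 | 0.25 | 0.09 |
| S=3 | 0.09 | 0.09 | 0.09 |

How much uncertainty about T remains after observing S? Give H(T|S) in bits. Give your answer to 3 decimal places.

Marginals: p(S) = (0.3000, 0.4300, 0.2700), p(T) = (0.2100, 0.5400, 0.2500).
H(T|S) = Σ p(S) · H(T|S=·).
  S=1: p=0.3000, H(T|S=1) = 1.2121
  S=2: p=0.4300, H(T|S=2) = 1.3994
  S=3: p=0.2700, H(T|S=3) = 1.5850
Weighted sum = 1.393 bits.

1.393 bits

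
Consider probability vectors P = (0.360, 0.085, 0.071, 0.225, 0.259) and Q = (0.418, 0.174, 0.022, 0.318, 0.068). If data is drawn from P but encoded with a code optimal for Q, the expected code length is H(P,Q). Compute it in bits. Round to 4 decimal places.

H(P,Q) = −Σ p·log₂ q.
  −0.360·log₂(0.418) = 0.45303
  −0.085·log₂(0.174) = 0.21444
  −0.071·log₂(0.022) = 0.39095
  −0.225·log₂(0.318) = 0.37190
  −0.259·log₂(0.068) = 1.00449
H(P,Q) = 2.4348 bits.

2.4348 bits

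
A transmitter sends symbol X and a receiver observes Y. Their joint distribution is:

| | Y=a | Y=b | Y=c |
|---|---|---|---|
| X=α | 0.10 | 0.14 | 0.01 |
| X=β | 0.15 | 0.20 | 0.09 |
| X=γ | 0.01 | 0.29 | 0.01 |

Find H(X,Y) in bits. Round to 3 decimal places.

2.634 bits

H(X,Y) = −Σ p(x,y)·log₂ p(x,y) over all 9 cells.
  cell (α,a): −0.10·log₂0.10 = 0.3322
  cell (α,b): −0.14·log₂0.14 = 0.3971
  cell (α,c): −0.01·log₂0.01 = 0.0664
  cell (β,a): −0.15·log₂0.15 = 0.4105
  cell (β,b): −0.20·log₂0.20 = 0.4644
  cell (β,c): −0.09·log₂0.09 = 0.3127
  cell (γ,a): −0.01·log₂0.01 = 0.0664
  cell (γ,b): −0.29·log₂0.29 = 0.5179
  cell (γ,c): −0.01·log₂0.01 = 0.0664
Sum = 2.634 bits.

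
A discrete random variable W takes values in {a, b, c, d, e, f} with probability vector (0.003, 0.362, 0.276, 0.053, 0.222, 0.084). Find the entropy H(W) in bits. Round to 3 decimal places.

H(W) = −Σ p·log₂ p.
  −(0.003)·log₂(0.003) = 0.0251
  −(0.362)·log₂(0.362) = 0.5307
  −(0.276)·log₂(0.276) = 0.5126
  −(0.053)·log₂(0.053) = 0.2246
  −(0.222)·log₂(0.222) = 0.4820
  −(0.084)·log₂(0.084) = 0.3002
Sum: 0.0251 + 0.5307 + 0.5126 + 0.2246 + 0.4820 + 0.3002 = 2.075 bits.

2.075 bits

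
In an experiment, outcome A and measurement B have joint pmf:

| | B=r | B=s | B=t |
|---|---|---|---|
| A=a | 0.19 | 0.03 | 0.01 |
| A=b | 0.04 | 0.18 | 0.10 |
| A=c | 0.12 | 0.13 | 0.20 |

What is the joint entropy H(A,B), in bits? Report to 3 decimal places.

2.851 bits

H(A,B) = −Σ p(x,y)·log₂ p(x,y) over all 9 cells.
  cell (a,r): −0.19·log₂0.19 = 0.4552
  cell (a,s): −0.03·log₂0.03 = 0.1518
  cell (a,t): −0.01·log₂0.01 = 0.0664
  cell (b,r): −0.04·log₂0.04 = 0.1858
  cell (b,s): −0.18·log₂0.18 = 0.4453
  cell (b,t): −0.10·log₂0.10 = 0.3322
  cell (c,r): −0.12·log₂0.12 = 0.3671
  cell (c,s): −0.13·log₂0.13 = 0.3826
  cell (c,t): −0.20·log₂0.20 = 0.4644
Sum = 2.851 bits.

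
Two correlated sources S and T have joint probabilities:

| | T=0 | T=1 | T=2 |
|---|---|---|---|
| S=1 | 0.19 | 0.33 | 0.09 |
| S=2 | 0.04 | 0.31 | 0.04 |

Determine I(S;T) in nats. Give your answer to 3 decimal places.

Marginals: p(S) = (0.6100, 0.3900), p(T) = (0.2300, 0.6400, 0.1300).
I(S;T) = Σ p(x,y)·ln[p(x,y)/(p(x)p(y))].
  (1,0): 0.19·ln(1.3542) = 0.0576
  (1,1): 0.33·ln(0.8453) = -0.0555
  (1,2): 0.09·ln(1.1349) = 0.0114
  (2,0): 0.04·ln(0.4459) = -0.0323
  (2,1): 0.31·ln(1.2420) = 0.0672
  (2,2): 0.04·ln(0.7890) = -0.0095
Sum = 0.039 nats.

0.039 nats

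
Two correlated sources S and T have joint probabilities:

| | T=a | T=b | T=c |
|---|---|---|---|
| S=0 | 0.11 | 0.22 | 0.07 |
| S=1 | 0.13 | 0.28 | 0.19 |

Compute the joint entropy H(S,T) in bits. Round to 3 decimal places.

H(S,T) = −Σ p(x,y)·log₂ p(x,y) over all 6 cells.
  cell (0,a): −0.11·log₂0.11 = 0.3503
  cell (0,b): −0.22·log₂0.22 = 0.4806
  cell (0,c): −0.07·log₂0.07 = 0.2686
  cell (1,a): −0.13·log₂0.13 = 0.3826
  cell (1,b): −0.28·log₂0.28 = 0.5142
  cell (1,c): −0.19·log₂0.19 = 0.4552
Sum = 2.452 bits.

2.452 bits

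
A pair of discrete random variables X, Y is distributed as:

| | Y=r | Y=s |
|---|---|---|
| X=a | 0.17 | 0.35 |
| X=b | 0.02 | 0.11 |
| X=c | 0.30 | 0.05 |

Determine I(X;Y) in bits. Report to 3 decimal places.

0.238 bits

Marginals: p(X) = (0.5200, 0.1300, 0.3500), p(Y) = (0.4900, 0.5100).
I(X;Y) = H(X) + H(Y) − H(X,Y).
H(X) = 1.4033, H(Y) = 0.9997, H(X,Y) = 2.1650.
I(X;Y) = 1.4033 + 0.9997 − 2.1650 = 0.238 bits.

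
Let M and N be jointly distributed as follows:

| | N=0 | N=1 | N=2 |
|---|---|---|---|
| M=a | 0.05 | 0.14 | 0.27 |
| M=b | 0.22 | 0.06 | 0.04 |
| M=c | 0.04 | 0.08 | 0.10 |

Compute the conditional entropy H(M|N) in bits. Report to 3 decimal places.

Marginals: p(M) = (0.4600, 0.3200, 0.2200), p(N) = (0.3100, 0.2800, 0.4100).
H(M|N) = Σ p(N) · H(M|N=·).
  N=0: p=0.3100, H(M|N=0) = 1.1569
  N=1: p=0.2800, H(M|N=1) = 1.4926
  N=2: p=0.4100, H(M|N=2) = 1.2209
Weighted sum = 1.277 bits.

1.277 bits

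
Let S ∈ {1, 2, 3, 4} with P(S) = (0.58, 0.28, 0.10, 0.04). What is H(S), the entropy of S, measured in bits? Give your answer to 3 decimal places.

1.488 bits

H(S) = −Σ p·log₂ p.
  −(0.58)·log₂(0.58) = 0.4558
  −(0.28)·log₂(0.28) = 0.5142
  −(0.10)·log₂(0.10) = 0.3322
  −(0.04)·log₂(0.04) = 0.1858
Sum: 0.4558 + 0.5142 + 0.3322 + 0.1858 = 1.488 bits.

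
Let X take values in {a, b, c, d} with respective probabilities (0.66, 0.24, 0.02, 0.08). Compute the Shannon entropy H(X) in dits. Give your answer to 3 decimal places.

H(X) = −Σ p·log₁₀ p.
  −(0.66)·log₁₀(0.66) = 0.1191
  −(0.24)·log₁₀(0.24) = 0.1487
  −(0.02)·log₁₀(0.02) = 0.0340
  −(0.08)·log₁₀(0.08) = 0.0878
Sum: 0.1191 + 0.1487 + 0.0340 + 0.0878 = 0.390 dits.

0.390 dits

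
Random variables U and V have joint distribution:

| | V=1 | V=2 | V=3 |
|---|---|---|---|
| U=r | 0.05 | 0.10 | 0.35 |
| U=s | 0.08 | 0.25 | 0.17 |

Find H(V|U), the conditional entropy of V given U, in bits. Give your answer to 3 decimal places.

Marginals: p(U) = (0.5000, 0.5000), p(V) = (0.1300, 0.3500, 0.5200).
H(V|U) = Σ p(U) · H(V|U=·).
  U=r: p=0.5000, H(V|U=r) = 1.1568
  U=s: p=0.5000, H(V|U=s) = 1.4522
Weighted sum = 1.304 bits.

1.304 bits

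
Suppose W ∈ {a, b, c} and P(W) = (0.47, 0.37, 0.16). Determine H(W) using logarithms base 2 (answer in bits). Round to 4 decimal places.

1.4657 bits

H(W) = −Σ p·log₂ p.
  −(0.47)·log₂(0.47) = 0.51196
  −(0.37)·log₂(0.37) = 0.53073
  −(0.16)·log₂(0.16) = 0.42302
Sum: 0.51196 + 0.53073 + 0.42302 = 1.4657 bits.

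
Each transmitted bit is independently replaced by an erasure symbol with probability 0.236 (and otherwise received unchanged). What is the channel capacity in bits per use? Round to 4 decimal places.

Binary erasure channel: capacity C = 1 − ε.
C = 1 − 0.236 = 0.7640 bits per channel use.

0.7640 bits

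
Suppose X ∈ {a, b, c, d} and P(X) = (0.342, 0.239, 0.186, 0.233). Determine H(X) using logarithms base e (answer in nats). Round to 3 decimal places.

H(X) = −Σ p·ln p.
  −(0.342)·ln(0.342) = 0.3669
  −(0.239)·ln(0.239) = 0.3421
  −(0.186)·ln(0.186) = 0.3129
  −(0.233)·ln(0.233) = 0.3394
Sum: 0.3669 + 0.3421 + 0.3129 + 0.3394 = 1.361 nats.

1.361 nats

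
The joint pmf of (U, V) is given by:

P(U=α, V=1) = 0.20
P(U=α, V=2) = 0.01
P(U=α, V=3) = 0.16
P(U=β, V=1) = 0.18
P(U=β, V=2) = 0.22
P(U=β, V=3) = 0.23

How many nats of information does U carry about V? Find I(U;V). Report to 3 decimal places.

0.091 nats

Marginals: p(U) = (0.3700, 0.6300), p(V) = (0.3800, 0.2300, 0.3900).
I(U;V) = Σ p(x,y)·ln[p(x,y)/(p(x)p(y))].
  (α,1): 0.20·ln(1.4225) = 0.0705
  (α,2): 0.01·ln(0.1175) = -0.0214
  (α,3): 0.16·ln(1.1088) = 0.0165
  (β,1): 0.18·ln(0.7519) = -0.0513
  (β,2): 0.22·ln(1.5183) = 0.0919
  (β,3): 0.23·ln(0.9361) = -0.0152
Sum = 0.091 nats.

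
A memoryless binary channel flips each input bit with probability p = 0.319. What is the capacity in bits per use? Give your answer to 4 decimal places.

0.0967 bits

Binary symmetric channel: C = 1 − h₂(ε) where h₂ is the binary entropy function.
h₂(0.319) = −0.319·log₂0.319 − 0.681·log₂0.681 = 0.9033.
C = 1 − 0.9033 = 0.0967 bits per channel use.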